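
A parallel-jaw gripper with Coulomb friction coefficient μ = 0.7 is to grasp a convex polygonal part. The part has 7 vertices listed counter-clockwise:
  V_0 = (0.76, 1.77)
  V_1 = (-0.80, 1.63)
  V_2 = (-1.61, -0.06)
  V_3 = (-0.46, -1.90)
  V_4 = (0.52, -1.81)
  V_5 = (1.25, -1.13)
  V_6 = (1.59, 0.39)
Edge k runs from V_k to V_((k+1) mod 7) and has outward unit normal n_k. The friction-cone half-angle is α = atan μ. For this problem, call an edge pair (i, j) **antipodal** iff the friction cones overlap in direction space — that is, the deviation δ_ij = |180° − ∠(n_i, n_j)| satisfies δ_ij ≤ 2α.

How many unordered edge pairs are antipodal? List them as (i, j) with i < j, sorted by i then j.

count = 10; pairs: (0,2), (0,3), (0,4), (1,3), (1,4), (1,5), (1,6), (2,5), (2,6), (3,6)

α = atan 0.7 = 34.99°;  2α = 69.98°
n_0 = (-0.0894, +0.9960)
n_1 = (-0.9018, +0.4322)
n_2 = (-0.8480, -0.5300)
n_3 = (+0.0915, -0.9958)
n_4 = (+0.6816, -0.7317)
n_5 = (+0.9759, -0.2183)
n_6 = (+0.8569, +0.5154)
  (0,1): δ = 120.74°  ·
  (0,2): δ = 63.12°  ✓
  (0,3): δ = 0.12°  ✓
  (0,4): δ = 37.84°  ✓
  (0,5): δ = 72.26°  ·
  (0,6): δ = 115.90°  ·
  (1,2): δ = 122.39°  ·
  (1,3): δ = 59.14°  ✓
  (1,4): δ = 21.42°  ✓
  (1,5): δ = 13.00°  ✓
  (1,6): δ = 56.63°  ✓
  (2,3): δ = 116.76°  ·
  (2,4): δ = 79.04°  ·
  (2,5): δ = 44.61°  ✓
  (2,6): δ = 0.98°  ✓
  (3,4): δ = 142.28°  ·
  (3,5): δ = 107.86°  ·
  (3,6): δ = 64.22°  ✓
  (4,5): δ = 145.58°  ·
  (4,6): δ = 101.94°  ·
  (5,6): δ = 136.37°  ·
antipodal pairs: 10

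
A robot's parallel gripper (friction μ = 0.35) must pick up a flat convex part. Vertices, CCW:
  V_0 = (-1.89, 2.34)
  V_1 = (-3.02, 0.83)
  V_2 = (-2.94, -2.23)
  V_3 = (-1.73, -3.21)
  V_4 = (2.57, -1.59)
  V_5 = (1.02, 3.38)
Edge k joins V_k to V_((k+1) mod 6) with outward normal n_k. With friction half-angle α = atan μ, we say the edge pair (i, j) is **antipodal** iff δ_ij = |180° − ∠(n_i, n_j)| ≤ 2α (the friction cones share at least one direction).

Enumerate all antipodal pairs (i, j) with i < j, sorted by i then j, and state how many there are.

α = atan 0.35 = 19.29°;  2α = 38.58°
n_0 = (-0.8006, +0.5992)
n_1 = (-0.9997, -0.0261)
n_2 = (-0.6294, -0.7771)
n_3 = (+0.3526, -0.9358)
n_4 = (+0.9547, +0.2977)
n_5 = (-0.3365, +0.9417)
  (0,1): δ = 141.69°  ·
  (0,2): δ = 92.20°  ·
  (0,3): δ = 32.55°  ✓
  (0,4): δ = 54.13°  ·
  (0,5): δ = 146.48°  ·
  (1,2): δ = 130.50°  ·
  (1,3): δ = 70.85°  ·
  (1,4): δ = 15.82°  ✓
  (1,5): δ = 108.17°  ·
  (2,3): δ = 120.35°  ·
  (2,4): δ = 33.67°  ✓
  (2,5): δ = 58.67°  ·
  (3,4): δ = 93.32°  ·
  (3,5): δ = 0.98°  ✓
  (4,5): δ = 87.65°  ·
antipodal pairs: 4

count = 4; pairs: (0,3), (1,4), (2,4), (3,5)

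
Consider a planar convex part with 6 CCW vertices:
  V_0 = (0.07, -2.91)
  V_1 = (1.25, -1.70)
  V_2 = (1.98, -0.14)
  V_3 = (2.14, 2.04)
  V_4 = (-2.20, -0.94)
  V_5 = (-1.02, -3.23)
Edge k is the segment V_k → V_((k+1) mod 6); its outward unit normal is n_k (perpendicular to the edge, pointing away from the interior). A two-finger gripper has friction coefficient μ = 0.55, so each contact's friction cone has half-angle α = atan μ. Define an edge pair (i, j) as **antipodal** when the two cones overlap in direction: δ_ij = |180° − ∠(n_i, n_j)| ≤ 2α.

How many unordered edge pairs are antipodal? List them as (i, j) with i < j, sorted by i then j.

count = 6; pairs: (0,3), (1,3), (1,4), (2,3), (2,4), (3,5)

α = atan 0.55 = 28.81°;  2α = 57.62°
n_0 = (+0.7159, -0.6982)
n_1 = (+0.9057, -0.4238)
n_2 = (+0.9973, -0.0732)
n_3 = (-0.5660, +0.8244)
n_4 = (-0.8889, -0.4580)
n_5 = (+0.2817, -0.9595)
  (0,1): δ = 160.80°  ·
  (0,2): δ = 139.92°  ·
  (0,3): δ = 11.24°  ✓
  (0,4): δ = 71.54°  ·
  (0,5): δ = 150.64°  ·
  (1,2): δ = 159.12°  ·
  (1,3): δ = 30.45°  ✓
  (1,4): δ = 52.34°  ✓
  (1,5): δ = 131.44°  ·
  (2,3): δ = 51.33°  ✓
  (2,4): δ = 31.46°  ✓
  (2,5): δ = 110.56°  ·
  (3,4): δ = 97.21°  ·
  (3,5): δ = 18.11°  ✓
  (4,5): δ = 100.90°  ·
antipodal pairs: 6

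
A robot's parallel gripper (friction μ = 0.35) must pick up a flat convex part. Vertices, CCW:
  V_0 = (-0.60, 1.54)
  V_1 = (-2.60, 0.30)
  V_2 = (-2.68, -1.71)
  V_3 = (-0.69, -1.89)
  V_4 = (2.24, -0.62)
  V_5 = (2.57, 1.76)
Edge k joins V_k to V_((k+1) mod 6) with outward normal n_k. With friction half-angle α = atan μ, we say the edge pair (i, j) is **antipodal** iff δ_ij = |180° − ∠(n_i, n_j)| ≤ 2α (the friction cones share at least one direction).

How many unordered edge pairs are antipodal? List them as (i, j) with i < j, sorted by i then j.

count = 5; pairs: (0,2), (0,3), (1,4), (2,5), (3,5)

α = atan 0.35 = 19.29°;  2α = 38.58°
n_0 = (-0.5269, +0.8499)
n_1 = (-0.9992, +0.0398)
n_2 = (-0.0901, -0.9959)
n_3 = (+0.3977, -0.9175)
n_4 = (+0.9905, -0.1373)
n_5 = (-0.0692, +0.9976)
  (0,1): δ = 124.08°  ·
  (0,2): δ = 36.97°  ✓
  (0,3): δ = 8.36°  ✓
  (0,4): δ = 50.31°  ·
  (0,5): δ = 152.17°  ·
  (1,2): δ = 92.89°  ·
  (1,3): δ = 64.29°  ·
  (1,4): δ = 5.61°  ✓
  (1,5): δ = 96.25°  ·
  (2,3): δ = 151.40°  ·
  (2,4): δ = 92.73°  ·
  (2,5): δ = 9.14°  ✓
  (3,4): δ = 121.33°  ·
  (3,5): δ = 19.46°  ✓
  (4,5): δ = 78.14°  ·
antipodal pairs: 5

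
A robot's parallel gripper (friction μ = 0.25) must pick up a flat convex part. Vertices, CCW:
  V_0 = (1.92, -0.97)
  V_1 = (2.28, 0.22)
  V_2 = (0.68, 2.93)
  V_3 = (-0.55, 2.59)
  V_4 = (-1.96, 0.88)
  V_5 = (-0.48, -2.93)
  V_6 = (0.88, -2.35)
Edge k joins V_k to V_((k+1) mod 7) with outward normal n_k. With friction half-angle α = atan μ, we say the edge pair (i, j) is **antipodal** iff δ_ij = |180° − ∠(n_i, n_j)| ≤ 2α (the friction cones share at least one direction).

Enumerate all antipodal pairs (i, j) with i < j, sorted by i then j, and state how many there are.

count = 5; pairs: (0,3), (1,4), (2,5), (3,5), (3,6)

α = atan 0.25 = 14.04°;  2α = 28.07°
n_0 = (+0.9572, -0.2896)
n_1 = (+0.8611, +0.5084)
n_2 = (-0.2664, +0.9639)
n_3 = (-0.7715, +0.6362)
n_4 = (-0.9321, -0.3621)
n_5 = (+0.3923, -0.9198)
n_6 = (+0.7986, -0.6019)
  (0,1): δ = 132.61°  ·
  (0,2): δ = 57.72°  ·
  (0,3): δ = 22.68°  ✓
  (0,4): δ = 38.06°  ·
  (0,5): δ = 129.93°  ·
  (0,6): δ = 159.83°  ·
  (1,2): δ = 105.11°  ·
  (1,3): δ = 70.07°  ·
  (1,4): δ = 9.33°  ✓
  (1,5): δ = 82.54°  ·
  (1,6): δ = 112.44°  ·
  (2,3): δ = 144.96°  ·
  (2,4): δ = 84.22°  ·
  (2,5): δ = 7.64°  ✓
  (2,6): δ = 37.55°  ·
  (3,4): δ = 119.26°  ·
  (3,5): δ = 27.40°  ✓
  (3,6): δ = 2.51°  ✓
  (4,5): δ = 88.13°  ·
  (4,6): δ = 58.23°  ·
  (5,6): δ = 150.10°  ·
antipodal pairs: 5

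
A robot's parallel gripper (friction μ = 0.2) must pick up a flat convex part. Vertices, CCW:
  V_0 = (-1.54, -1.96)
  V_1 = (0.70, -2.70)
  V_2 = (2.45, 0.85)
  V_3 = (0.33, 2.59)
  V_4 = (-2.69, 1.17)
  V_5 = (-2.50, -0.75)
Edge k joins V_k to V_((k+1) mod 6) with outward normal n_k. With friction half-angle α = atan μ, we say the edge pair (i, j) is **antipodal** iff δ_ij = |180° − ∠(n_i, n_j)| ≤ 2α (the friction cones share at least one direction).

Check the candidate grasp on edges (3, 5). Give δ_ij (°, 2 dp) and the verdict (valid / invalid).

α = atan 0.2 = 11.31°;  2α = 22.62°
edge 3: e_3 = (-3.02, -1.42);  n_3 = (-0.4255, +0.9050)
edge 5: e_5 = (+0.96, -1.21);  n_5 = (-0.7834, -0.6215)
∠(n_3, n_5) = 103.25°
δ = |180° − 103.25°| = 76.75°
76.75° > 2α = 22.62°  →  invalid

δ = 76.75°, invalid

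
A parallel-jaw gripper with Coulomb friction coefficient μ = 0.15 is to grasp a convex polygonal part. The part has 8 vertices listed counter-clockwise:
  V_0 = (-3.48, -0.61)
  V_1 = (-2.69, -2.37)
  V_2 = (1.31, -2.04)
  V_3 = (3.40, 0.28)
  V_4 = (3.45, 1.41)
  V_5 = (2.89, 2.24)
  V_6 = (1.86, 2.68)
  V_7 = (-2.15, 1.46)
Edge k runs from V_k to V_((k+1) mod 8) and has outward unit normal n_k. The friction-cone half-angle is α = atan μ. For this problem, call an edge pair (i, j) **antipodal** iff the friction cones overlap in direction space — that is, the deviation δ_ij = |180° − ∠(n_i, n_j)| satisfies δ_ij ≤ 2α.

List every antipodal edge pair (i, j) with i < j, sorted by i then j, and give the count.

α = atan 0.15 = 8.53°;  2α = 17.06°
n_0 = (-0.9123, -0.4095)
n_1 = (+0.0822, -0.9966)
n_2 = (+0.7430, -0.6693)
n_3 = (+0.9990, -0.0442)
n_4 = (+0.8290, +0.5593)
n_5 = (+0.3928, +0.9196)
n_6 = (-0.2911, +0.9567)
n_7 = (-0.8413, +0.5406)
  (0,1): δ = 109.46°  ·
  (0,2): δ = 66.19°  ·
  (0,3): δ = 26.71°  ·
  (0,4): δ = 9.83°  ✓
  (0,5): δ = 42.70°  ·
  (0,6): δ = 82.75°  ·
  (0,7): δ = 123.11°  ·
  (1,2): δ = 136.73°  ·
  (1,3): δ = 97.25°  ·
  (1,4): δ = 60.71°  ·
  (1,5): δ = 27.85°  ·
  (1,6): δ = 12.21°  ✓
  (1,7): δ = 52.56°  ·
  (2,3): δ = 140.52°  ·
  (2,4): δ = 103.98°  ·
  (2,5): δ = 71.12°  ·
  (2,6): δ = 31.06°  ·
  (2,7): δ = 9.29°  ✓
  (3,4): δ = 143.46°  ·
  (3,5): δ = 110.60°  ·
  (3,6): δ = 70.54°  ·
  (3,7): δ = 30.19°  ·
  (4,5): δ = 147.14°  ·
  (4,6): δ = 107.09°  ·
  (4,7): δ = 66.73°  ·
  (5,6): δ = 139.95°  ·
  (5,7): δ = 99.59°  ·
  (6,7): δ = 139.64°  ·
antipodal pairs: 3

count = 3; pairs: (0,4), (1,6), (2,7)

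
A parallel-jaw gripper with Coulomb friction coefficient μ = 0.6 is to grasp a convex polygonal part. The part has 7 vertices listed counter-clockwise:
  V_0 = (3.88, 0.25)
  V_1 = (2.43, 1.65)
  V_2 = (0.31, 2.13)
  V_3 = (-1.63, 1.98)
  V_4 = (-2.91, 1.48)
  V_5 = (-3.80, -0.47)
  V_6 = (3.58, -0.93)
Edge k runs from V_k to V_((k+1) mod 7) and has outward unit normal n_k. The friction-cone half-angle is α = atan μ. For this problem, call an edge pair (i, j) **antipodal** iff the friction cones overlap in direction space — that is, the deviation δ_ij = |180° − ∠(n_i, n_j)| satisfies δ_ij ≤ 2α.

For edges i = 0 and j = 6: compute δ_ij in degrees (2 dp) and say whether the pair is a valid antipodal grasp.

δ = 119.73°, invalid

α = atan 0.6 = 30.96°;  2α = 61.93°
edge 0: e_0 = (-1.45, +1.40);  n_0 = (+0.6946, +0.7194)
edge 6: e_6 = (+0.30, +1.18);  n_6 = (+0.9692, -0.2464)
∠(n_0, n_6) = 60.27°
δ = |180° − 60.27°| = 119.73°
119.73° > 2α = 61.93°  →  invalid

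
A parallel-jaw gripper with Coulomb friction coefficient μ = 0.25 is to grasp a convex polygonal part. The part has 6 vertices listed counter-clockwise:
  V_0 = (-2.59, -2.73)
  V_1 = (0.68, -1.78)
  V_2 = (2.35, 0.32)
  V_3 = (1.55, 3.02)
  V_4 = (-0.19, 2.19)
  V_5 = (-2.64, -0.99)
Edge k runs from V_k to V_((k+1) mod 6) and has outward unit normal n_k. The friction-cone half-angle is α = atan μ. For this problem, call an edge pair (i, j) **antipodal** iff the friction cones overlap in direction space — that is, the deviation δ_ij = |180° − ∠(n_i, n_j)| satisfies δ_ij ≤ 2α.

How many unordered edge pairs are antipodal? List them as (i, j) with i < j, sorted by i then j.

α = atan 0.25 = 14.04°;  2α = 28.07°
n_0 = (+0.2790, -0.9603)
n_1 = (+0.7827, -0.6224)
n_2 = (+0.9588, +0.2841)
n_3 = (-0.4305, +0.9026)
n_4 = (-0.7922, +0.6103)
n_5 = (-0.9996, -0.0287)
  (0,1): δ = 144.69°  ·
  (0,2): δ = 89.70°  ·
  (0,3): δ = 9.30°  ✓
  (0,4): δ = 36.19°  ·
  (0,5): δ = 75.45°  ·
  (1,2): δ = 125.00°  ·
  (1,3): δ = 26.01°  ✓
  (1,4): δ = 0.88°  ✓
  (1,5): δ = 40.14°  ·
  (2,3): δ = 81.00°  ·
  (2,4): δ = 54.12°  ·
  (2,5): δ = 14.86°  ✓
  (3,4): δ = 153.11°  ·
  (3,5): δ = 113.86°  ·
  (4,5): δ = 140.74°  ·
antipodal pairs: 4

count = 4; pairs: (0,3), (1,3), (1,4), (2,5)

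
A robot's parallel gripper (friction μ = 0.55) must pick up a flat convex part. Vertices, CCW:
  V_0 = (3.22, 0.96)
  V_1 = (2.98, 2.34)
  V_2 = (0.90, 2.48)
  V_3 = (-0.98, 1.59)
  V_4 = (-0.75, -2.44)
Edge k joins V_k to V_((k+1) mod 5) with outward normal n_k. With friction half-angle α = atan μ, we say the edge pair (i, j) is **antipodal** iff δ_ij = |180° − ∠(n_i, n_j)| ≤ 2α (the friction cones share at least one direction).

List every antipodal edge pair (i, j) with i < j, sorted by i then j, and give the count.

α = atan 0.55 = 28.81°;  2α = 57.62°
n_0 = (+0.9852, +0.1713)
n_1 = (+0.0672, +0.9977)
n_2 = (-0.4279, +0.9038)
n_3 = (-0.9984, -0.0570)
n_4 = (+0.6505, -0.7595)
  (0,1): δ = 103.72°  ·
  (0,2): δ = 74.53°  ·
  (0,3): δ = 6.60°  ✓
  (0,4): δ = 120.71°  ·
  (1,2): δ = 150.82°  ·
  (1,3): δ = 82.88°  ·
  (1,4): δ = 44.43°  ✓
  (2,3): δ = 112.07°  ·
  (2,4): δ = 15.24°  ✓
  (3,4): δ = 52.69°  ✓
antipodal pairs: 4

count = 4; pairs: (0,3), (1,4), (2,4), (3,4)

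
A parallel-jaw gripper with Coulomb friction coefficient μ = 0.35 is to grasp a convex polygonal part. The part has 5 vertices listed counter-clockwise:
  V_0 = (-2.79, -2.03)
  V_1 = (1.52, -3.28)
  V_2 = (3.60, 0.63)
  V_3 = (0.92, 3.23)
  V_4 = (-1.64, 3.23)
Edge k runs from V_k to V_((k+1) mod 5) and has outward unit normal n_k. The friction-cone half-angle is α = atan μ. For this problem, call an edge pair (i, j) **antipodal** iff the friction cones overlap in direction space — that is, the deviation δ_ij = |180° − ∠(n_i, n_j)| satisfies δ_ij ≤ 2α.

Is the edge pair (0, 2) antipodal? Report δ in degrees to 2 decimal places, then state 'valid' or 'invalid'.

α = atan 0.35 = 19.29°;  2α = 38.58°
edge 0: e_0 = (+4.31, -1.25);  n_0 = (-0.2785, -0.9604)
edge 2: e_2 = (-2.68, +2.60);  n_2 = (+0.6963, +0.7177)
∠(n_0, n_2) = 152.04°
δ = |180° − 152.04°| = 27.96°
27.96° ≤ 2α = 38.58°  →  valid

δ = 27.96°, valid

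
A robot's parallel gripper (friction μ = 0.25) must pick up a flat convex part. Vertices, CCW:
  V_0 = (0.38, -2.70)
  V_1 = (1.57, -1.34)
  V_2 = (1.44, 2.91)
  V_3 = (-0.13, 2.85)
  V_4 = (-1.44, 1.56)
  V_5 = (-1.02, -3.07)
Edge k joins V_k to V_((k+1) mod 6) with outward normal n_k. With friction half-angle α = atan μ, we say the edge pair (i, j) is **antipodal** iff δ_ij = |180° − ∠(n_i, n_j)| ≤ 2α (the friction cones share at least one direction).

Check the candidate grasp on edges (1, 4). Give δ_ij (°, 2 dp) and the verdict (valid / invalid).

δ = 3.43°, valid

α = atan 0.25 = 14.04°;  2α = 28.07°
edge 1: e_1 = (-0.13, +4.25);  n_1 = (+0.9995, +0.0306)
edge 4: e_4 = (+0.42, -4.63);  n_4 = (-0.9959, -0.0903)
∠(n_1, n_4) = 176.57°
δ = |180° − 176.57°| = 3.43°
3.43° ≤ 2α = 28.07°  →  valid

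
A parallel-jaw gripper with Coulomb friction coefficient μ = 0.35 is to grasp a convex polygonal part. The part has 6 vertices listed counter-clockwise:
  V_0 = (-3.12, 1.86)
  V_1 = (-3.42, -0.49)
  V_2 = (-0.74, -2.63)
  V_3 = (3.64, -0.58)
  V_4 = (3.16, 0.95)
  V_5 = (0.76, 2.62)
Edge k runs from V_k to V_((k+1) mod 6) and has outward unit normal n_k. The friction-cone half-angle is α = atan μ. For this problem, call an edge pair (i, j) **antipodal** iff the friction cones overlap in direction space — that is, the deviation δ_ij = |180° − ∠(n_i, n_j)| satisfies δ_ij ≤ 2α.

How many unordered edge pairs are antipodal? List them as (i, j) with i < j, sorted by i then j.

count = 4; pairs: (0,3), (1,3), (1,4), (2,5)

α = atan 0.35 = 19.29°;  2α = 38.58°
n_0 = (-0.9919, +0.1266)
n_1 = (-0.6240, -0.7814)
n_2 = (+0.4239, -0.9057)
n_3 = (+0.9541, +0.2993)
n_4 = (+0.5712, +0.8208)
n_5 = (-0.1922, +0.9814)
  (0,1): δ = 121.33°  ·
  (0,2): δ = 57.64°  ·
  (0,3): δ = 24.69°  ✓
  (0,4): δ = 62.44°  ·
  (0,5): δ = 108.36°  ·
  (1,2): δ = 116.31°  ·
  (1,3): δ = 33.97°  ✓
  (1,4): δ = 3.78°  ✓
  (1,5): δ = 49.69°  ·
  (2,3): δ = 97.66°  ·
  (2,4): δ = 59.91°  ·
  (2,5): δ = 14.00°  ✓
  (3,4): δ = 142.25°  ·
  (3,5): δ = 96.34°  ·
  (4,5): δ = 134.09°  ·
antipodal pairs: 4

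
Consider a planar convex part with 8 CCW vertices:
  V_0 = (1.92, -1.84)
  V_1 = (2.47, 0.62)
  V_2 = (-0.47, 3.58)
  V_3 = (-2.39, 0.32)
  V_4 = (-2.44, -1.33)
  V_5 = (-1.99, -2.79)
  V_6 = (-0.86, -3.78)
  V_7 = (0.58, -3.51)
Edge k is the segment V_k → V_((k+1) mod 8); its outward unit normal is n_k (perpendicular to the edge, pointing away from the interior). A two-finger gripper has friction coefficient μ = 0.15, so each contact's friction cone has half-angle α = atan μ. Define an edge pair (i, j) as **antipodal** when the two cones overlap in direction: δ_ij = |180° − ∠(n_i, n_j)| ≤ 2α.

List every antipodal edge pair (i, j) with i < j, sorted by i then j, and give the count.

count = 3; pairs: (0,3), (1,5), (2,7)

α = atan 0.15 = 8.53°;  2α = 17.06°
n_0 = (+0.9759, -0.2182)
n_1 = (+0.7095, +0.7047)
n_2 = (-0.8617, +0.5075)
n_3 = (-0.9995, +0.0303)
n_4 = (-0.9556, -0.2945)
n_5 = (-0.6590, -0.7522)
n_6 = (+0.1843, -0.9829)
n_7 = (+0.7800, -0.6258)
  (0,1): δ = 122.59°  ·
  (0,2): δ = 17.89°  ·
  (0,3): δ = 10.87°  ✓
  (0,4): δ = 29.73°  ·
  (0,5): δ = 61.38°  ·
  (0,6): δ = 113.22°  ·
  (0,7): δ = 153.86°  ·
  (1,2): δ = 75.30°  ·
  (1,3): δ = 46.54°  ·
  (1,4): δ = 27.68°  ·
  (1,5): δ = 3.97°  ✓
  (1,6): δ = 55.81°  ·
  (1,7): δ = 96.45°  ·
  (2,3): δ = 151.24°  ·
  (2,4): δ = 132.37°  ·
  (2,5): δ = 100.73°  ·
  (2,6): δ = 48.88°  ·
  (2,7): δ = 8.25°  ✓
  (3,4): δ = 161.13°  ·
  (3,5): δ = 129.49°  ·
  (3,6): δ = 77.64°  ·
  (3,7): δ = 37.01°  ·
  (4,5): δ = 148.35°  ·
  (4,6): δ = 96.51°  ·
  (4,7): δ = 55.87°  ·
  (5,6): δ = 128.16°  ·
  (5,7): δ = 87.52°  ·
  (6,7): δ = 139.36°  ·
antipodal pairs: 3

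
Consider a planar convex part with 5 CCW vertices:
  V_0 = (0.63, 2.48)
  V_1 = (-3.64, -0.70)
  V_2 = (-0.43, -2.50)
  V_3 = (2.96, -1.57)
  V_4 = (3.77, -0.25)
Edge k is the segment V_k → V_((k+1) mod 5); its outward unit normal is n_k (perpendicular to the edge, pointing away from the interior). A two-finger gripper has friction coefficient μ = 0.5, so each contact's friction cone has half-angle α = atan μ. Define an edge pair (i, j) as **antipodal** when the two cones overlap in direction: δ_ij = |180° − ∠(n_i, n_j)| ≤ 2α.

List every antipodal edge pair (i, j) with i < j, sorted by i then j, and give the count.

count = 3; pairs: (0,2), (0,3), (1,4)

α = atan 0.5 = 26.57°;  2α = 53.13°
n_0 = (-0.5973, +0.8020)
n_1 = (-0.4891, -0.8722)
n_2 = (+0.2646, -0.9644)
n_3 = (+0.8523, -0.5230)
n_4 = (+0.6561, +0.7547)
  (0,1): δ = 65.96°  ·
  (0,2): δ = 21.34°  ✓
  (0,3): δ = 21.79°  ✓
  (0,4): δ = 102.32°  ·
  (1,2): δ = 135.38°  ·
  (1,3): δ = 92.25°  ·
  (1,4): δ = 11.72°  ✓
  (2,3): δ = 136.88°  ·
  (2,4): δ = 56.35°  ·
  (3,4): δ = 99.47°  ·
antipodal pairs: 3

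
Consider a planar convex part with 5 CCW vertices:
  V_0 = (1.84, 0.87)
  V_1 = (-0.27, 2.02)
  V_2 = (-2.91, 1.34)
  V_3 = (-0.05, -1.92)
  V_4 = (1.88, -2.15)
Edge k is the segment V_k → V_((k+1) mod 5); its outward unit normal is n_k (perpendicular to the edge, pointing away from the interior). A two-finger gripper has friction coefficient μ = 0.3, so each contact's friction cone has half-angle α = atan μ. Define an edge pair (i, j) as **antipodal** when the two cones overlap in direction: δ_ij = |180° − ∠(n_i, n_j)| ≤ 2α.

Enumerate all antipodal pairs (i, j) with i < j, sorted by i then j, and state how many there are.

α = atan 0.3 = 16.70°;  2α = 33.40°
n_0 = (+0.4786, +0.8781)
n_1 = (-0.2494, +0.9684)
n_2 = (-0.7517, -0.6595)
n_3 = (-0.1183, -0.9930)
n_4 = (+0.9999, +0.0132)
  (0,1): δ = 136.96°  ·
  (0,2): δ = 20.15°  ✓
  (0,3): δ = 21.80°  ✓
  (0,4): δ = 119.35°  ·
  (1,2): δ = 63.18°  ·
  (1,3): δ = 21.24°  ✓
  (1,4): δ = 76.31°  ·
  (2,3): δ = 138.06°  ·
  (2,4): δ = 40.50°  ·
  (3,4): δ = 82.45°  ·
antipodal pairs: 3

count = 3; pairs: (0,2), (0,3), (1,3)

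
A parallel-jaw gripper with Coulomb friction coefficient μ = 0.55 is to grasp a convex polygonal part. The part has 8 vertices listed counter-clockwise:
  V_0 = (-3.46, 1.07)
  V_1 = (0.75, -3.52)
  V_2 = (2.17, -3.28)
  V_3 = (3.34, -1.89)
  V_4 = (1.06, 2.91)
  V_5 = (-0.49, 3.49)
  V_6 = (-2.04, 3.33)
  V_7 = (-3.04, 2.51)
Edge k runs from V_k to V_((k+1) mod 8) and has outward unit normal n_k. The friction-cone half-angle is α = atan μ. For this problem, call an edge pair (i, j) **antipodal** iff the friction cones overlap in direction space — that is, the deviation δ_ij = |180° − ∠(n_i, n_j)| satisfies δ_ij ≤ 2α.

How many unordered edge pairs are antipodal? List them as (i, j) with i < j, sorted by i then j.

α = atan 0.55 = 28.81°;  2α = 57.62°
n_0 = (-0.7370, -0.6759)
n_1 = (+0.1667, -0.9860)
n_2 = (+0.7651, -0.6440)
n_3 = (+0.9033, +0.4291)
n_4 = (+0.3505, +0.9366)
n_5 = (-0.1027, +0.9947)
n_6 = (-0.6341, +0.7733)
n_7 = (-0.9600, +0.2800)
  (0,1): δ = 122.93°  ·
  (0,2): δ = 82.62°  ·
  (0,3): δ = 17.12°  ✓
  (0,4): δ = 26.96°  ✓
  (0,5): δ = 53.37°  ✓
  (0,6): δ = 86.82°  ·
  (0,7): δ = 121.21°  ·
  (1,2): δ = 139.68°  ·
  (1,3): δ = 74.19°  ·
  (1,4): δ = 30.11°  ✓
  (1,5): δ = 3.70°  ✓
  (1,6): δ = 29.76°  ✓
  (1,7): δ = 64.15°  ·
  (2,3): δ = 114.50°  ·
  (2,4): δ = 70.43°  ·
  (2,5): δ = 44.02°  ✓
  (2,6): δ = 10.56°  ✓
  (2,7): δ = 23.83°  ✓
  (3,4): δ = 135.92°  ·
  (3,5): δ = 109.51°  ·
  (3,6): δ = 76.06°  ·
  (3,7): δ = 41.67°  ✓
  (4,5): δ = 153.59°  ·
  (4,6): δ = 120.13°  ·
  (4,7): δ = 85.74°  ·
  (5,6): δ = 146.54°  ·
  (5,7): δ = 112.15°  ·
  (6,7): δ = 145.61°  ·
antipodal pairs: 10

count = 10; pairs: (0,3), (0,4), (0,5), (1,4), (1,5), (1,6), (2,5), (2,6), (2,7), (3,7)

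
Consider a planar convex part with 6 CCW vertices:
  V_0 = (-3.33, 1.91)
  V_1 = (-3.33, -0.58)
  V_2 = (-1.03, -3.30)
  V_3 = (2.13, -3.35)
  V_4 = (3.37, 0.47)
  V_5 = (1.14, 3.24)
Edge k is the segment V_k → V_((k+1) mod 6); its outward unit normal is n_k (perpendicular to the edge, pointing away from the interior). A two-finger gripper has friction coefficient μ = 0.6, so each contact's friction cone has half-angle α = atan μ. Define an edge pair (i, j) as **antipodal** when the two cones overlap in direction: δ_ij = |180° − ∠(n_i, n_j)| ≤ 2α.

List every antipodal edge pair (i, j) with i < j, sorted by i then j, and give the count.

α = atan 0.6 = 30.96°;  2α = 61.93°
n_0 = (-1.0000, -0.0000)
n_1 = (-0.7636, -0.6457)
n_2 = (-0.0158, -0.9999)
n_3 = (+0.9511, -0.3087)
n_4 = (+0.7789, +0.6271)
n_5 = (-0.2852, +0.9585)
  (0,1): δ = 139.78°  ·
  (0,2): δ = 90.91°  ·
  (0,3): δ = 17.98°  ✓
  (0,4): δ = 38.84°  ✓
  (0,5): δ = 106.57°  ·
  (1,2): δ = 131.12°  ·
  (1,3): δ = 58.20°  ✓
  (1,4): δ = 1.38°  ✓
  (1,5): δ = 66.35°  ·
  (2,3): δ = 107.08°  ·
  (2,4): δ = 50.26°  ✓
  (2,5): δ = 17.48°  ✓
  (3,4): δ = 123.18°  ·
  (3,5): δ = 55.45°  ✓
  (4,5): δ = 112.27°  ·
antipodal pairs: 7

count = 7; pairs: (0,3), (0,4), (1,3), (1,4), (2,4), (2,5), (3,5)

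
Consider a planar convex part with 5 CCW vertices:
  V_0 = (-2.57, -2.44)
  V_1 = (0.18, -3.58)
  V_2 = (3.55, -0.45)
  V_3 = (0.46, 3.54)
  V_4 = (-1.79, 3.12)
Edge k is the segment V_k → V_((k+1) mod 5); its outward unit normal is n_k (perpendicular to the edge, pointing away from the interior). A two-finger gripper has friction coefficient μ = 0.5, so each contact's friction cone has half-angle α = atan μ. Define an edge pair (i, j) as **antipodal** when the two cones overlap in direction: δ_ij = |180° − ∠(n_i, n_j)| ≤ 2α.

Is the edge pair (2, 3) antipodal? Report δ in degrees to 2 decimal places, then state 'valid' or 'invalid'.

α = atan 0.5 = 26.57°;  2α = 53.13°
edge 2: e_2 = (-3.09, +3.99);  n_2 = (+0.7906, +0.6123)
edge 3: e_3 = (-2.25, -0.42);  n_3 = (-0.1835, +0.9830)
∠(n_2, n_3) = 62.82°
δ = |180° − 62.82°| = 117.18°
117.18° > 2α = 53.13°  →  invalid

δ = 117.18°, invalid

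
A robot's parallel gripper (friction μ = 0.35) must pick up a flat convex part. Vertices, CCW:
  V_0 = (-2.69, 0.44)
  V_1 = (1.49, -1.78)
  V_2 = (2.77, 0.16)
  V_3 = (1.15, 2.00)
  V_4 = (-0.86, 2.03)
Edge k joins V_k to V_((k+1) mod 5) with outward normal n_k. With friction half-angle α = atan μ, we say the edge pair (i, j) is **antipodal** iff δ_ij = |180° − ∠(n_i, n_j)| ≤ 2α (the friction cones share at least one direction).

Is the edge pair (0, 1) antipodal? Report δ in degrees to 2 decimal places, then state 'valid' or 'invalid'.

δ = 95.44°, invalid

α = atan 0.35 = 19.29°;  2α = 38.58°
edge 0: e_0 = (+4.18, -2.22);  n_0 = (-0.4691, -0.8832)
edge 1: e_1 = (+1.28, +1.94);  n_1 = (+0.8347, -0.5507)
∠(n_0, n_1) = 84.56°
δ = |180° − 84.56°| = 95.44°
95.44° > 2α = 38.58°  →  invalid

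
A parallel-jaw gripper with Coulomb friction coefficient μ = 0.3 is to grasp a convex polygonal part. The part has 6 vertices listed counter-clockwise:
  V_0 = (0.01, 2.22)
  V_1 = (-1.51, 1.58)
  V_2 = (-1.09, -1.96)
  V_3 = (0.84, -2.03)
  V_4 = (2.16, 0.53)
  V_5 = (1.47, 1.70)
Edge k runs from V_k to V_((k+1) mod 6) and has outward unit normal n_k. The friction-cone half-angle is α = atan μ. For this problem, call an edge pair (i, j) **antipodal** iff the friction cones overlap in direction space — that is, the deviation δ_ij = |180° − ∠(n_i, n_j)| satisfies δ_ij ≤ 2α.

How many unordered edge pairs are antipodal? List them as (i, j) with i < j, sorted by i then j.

α = atan 0.3 = 16.70°;  2α = 33.40°
n_0 = (-0.3881, +0.9216)
n_1 = (-0.9930, -0.1178)
n_2 = (-0.0362, -0.9993)
n_3 = (+0.8888, -0.4583)
n_4 = (+0.8614, +0.5080)
n_5 = (+0.3355, +0.9420)
  (0,1): δ = 106.07°  ·
  (0,2): δ = 24.91°  ✓
  (0,3): δ = 39.89°  ·
  (0,4): δ = 97.70°  ·
  (0,5): δ = 137.56°  ·
  (1,2): δ = 98.84°  ·
  (1,3): δ = 34.04°  ·
  (1,4): δ = 23.76°  ✓
  (1,5): δ = 63.63°  ·
  (2,3): δ = 115.20°  ·
  (2,4): δ = 57.39°  ·
  (2,5): δ = 17.53°  ✓
  (3,4): δ = 122.19°  ·
  (3,5): δ = 82.33°  ·
  (4,5): δ = 140.13°  ·
antipodal pairs: 3

count = 3; pairs: (0,2), (1,4), (2,5)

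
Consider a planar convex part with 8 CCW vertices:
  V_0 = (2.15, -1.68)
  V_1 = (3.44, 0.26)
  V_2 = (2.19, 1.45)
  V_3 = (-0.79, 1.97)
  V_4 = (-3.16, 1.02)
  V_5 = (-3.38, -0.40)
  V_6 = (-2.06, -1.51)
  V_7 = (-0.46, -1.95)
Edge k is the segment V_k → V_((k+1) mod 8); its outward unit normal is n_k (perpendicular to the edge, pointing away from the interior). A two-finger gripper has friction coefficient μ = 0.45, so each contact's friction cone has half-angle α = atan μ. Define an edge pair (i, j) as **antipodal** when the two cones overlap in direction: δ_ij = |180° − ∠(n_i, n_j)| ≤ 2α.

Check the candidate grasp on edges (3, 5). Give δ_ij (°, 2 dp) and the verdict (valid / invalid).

δ = 61.90°, invalid

α = atan 0.45 = 24.23°;  2α = 48.46°
edge 3: e_3 = (-2.37, -0.95);  n_3 = (-0.3721, +0.9282)
edge 5: e_5 = (+1.32, -1.11);  n_5 = (-0.6436, -0.7654)
∠(n_3, n_5) = 118.10°
δ = |180° − 118.10°| = 61.90°
61.90° > 2α = 48.46°  →  invalid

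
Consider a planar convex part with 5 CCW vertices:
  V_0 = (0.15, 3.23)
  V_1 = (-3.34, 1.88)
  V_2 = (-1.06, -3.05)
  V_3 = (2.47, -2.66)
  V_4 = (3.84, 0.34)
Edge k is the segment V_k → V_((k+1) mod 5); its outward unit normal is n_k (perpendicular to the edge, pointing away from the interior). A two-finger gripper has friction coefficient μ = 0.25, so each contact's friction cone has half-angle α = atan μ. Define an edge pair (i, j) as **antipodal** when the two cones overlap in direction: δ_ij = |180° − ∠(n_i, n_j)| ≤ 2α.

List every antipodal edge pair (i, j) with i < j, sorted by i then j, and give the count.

count = 2; pairs: (0,2), (1,4)

α = atan 0.25 = 14.04°;  2α = 28.07°
n_0 = (-0.3608, +0.9327)
n_1 = (-0.9076, -0.4198)
n_2 = (+0.1098, -0.9940)
n_3 = (+0.9096, -0.4154)
n_4 = (+0.6166, +0.7873)
  (0,1): δ = 86.33°  ·
  (0,2): δ = 14.84°  ✓
  (0,3): δ = 44.31°  ·
  (0,4): δ = 120.78°  ·
  (1,2): δ = 108.51°  ·
  (1,3): δ = 49.36°  ·
  (1,4): δ = 27.11°  ✓
  (2,3): δ = 120.85°  ·
  (2,4): δ = 44.37°  ·
  (3,4): δ = 103.52°  ·
antipodal pairs: 2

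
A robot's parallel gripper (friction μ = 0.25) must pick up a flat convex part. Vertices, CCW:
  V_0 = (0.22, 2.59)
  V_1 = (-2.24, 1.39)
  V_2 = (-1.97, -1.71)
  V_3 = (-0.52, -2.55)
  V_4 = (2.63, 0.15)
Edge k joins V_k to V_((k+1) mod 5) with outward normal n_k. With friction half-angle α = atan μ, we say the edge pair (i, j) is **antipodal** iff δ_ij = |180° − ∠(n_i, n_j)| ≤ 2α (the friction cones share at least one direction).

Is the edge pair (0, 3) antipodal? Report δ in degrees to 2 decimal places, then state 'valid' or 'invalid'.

α = atan 0.25 = 14.04°;  2α = 28.07°
edge 0: e_0 = (-2.46, -1.20);  n_0 = (-0.4384, +0.8988)
edge 3: e_3 = (+3.15, +2.70);  n_3 = (+0.6508, -0.7593)
∠(n_0, n_3) = 165.40°
δ = |180° − 165.40°| = 14.60°
14.60° ≤ 2α = 28.07°  →  valid

δ = 14.60°, valid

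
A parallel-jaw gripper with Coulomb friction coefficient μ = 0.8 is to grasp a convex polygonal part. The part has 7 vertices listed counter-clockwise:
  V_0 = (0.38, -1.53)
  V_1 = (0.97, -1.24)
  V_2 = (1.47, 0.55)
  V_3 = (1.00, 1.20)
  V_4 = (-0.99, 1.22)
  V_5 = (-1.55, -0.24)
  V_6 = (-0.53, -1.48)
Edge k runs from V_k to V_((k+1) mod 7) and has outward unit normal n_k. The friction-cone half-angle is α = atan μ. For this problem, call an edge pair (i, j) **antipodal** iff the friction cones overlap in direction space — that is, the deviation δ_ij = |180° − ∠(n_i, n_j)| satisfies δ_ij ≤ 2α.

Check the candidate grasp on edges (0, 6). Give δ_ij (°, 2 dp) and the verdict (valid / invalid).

α = atan 0.8 = 38.66°;  2α = 77.32°
edge 0: e_0 = (+0.59, +0.29);  n_0 = (+0.4411, -0.8974)
edge 6: e_6 = (+0.91, -0.05);  n_6 = (-0.0549, -0.9985)
∠(n_0, n_6) = 29.32°
δ = |180° − 29.32°| = 150.68°
150.68° > 2α = 77.32°  →  invalid

δ = 150.68°, invalid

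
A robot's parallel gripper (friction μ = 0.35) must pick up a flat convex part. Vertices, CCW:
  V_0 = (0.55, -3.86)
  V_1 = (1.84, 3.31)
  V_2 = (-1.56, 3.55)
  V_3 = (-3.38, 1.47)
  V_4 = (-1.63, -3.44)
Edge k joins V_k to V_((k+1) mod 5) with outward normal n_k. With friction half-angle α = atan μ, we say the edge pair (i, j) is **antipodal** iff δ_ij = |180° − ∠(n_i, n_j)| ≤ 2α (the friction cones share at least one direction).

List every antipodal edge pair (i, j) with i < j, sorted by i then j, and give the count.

α = atan 0.35 = 19.29°;  2α = 38.58°
n_0 = (+0.9842, -0.1771)
n_1 = (+0.0704, +0.9975)
n_2 = (-0.7526, +0.6585)
n_3 = (-0.9420, -0.3357)
n_4 = (-0.1892, -0.9819)
  (0,1): δ = 83.84°  ·
  (0,2): δ = 30.99°  ✓
  (0,3): δ = 29.82°  ✓
  (0,4): δ = 89.29°  ·
  (1,2): δ = 127.15°  ·
  (1,3): δ = 66.35°  ·
  (1,4): δ = 6.87°  ✓
  (2,3): δ = 119.20°  ·
  (2,4): δ = 59.72°  ·
  (3,4): δ = 120.52°  ·
antipodal pairs: 3

count = 3; pairs: (0,2), (0,3), (1,4)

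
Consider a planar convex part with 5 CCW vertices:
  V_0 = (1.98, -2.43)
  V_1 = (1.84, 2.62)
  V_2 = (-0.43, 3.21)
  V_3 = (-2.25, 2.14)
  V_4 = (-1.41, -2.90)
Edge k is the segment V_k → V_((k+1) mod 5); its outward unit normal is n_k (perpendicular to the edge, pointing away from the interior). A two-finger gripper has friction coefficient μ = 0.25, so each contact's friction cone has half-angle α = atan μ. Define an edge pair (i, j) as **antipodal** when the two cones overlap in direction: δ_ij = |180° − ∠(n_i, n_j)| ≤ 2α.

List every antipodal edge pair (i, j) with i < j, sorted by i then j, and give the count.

count = 3; pairs: (0,3), (1,4), (2,4)

α = atan 0.25 = 14.04°;  2α = 28.07°
n_0 = (+0.9996, +0.0277)
n_1 = (+0.2516, +0.9678)
n_2 = (-0.5068, +0.8621)
n_3 = (-0.9864, -0.1644)
n_4 = (+0.1373, -0.9905)
  (0,1): δ = 106.16°  ·
  (0,2): δ = 61.14°  ·
  (0,3): δ = 7.87°  ✓
  (0,4): δ = 96.31°  ·
  (1,2): δ = 134.98°  ·
  (1,3): δ = 65.97°  ·
  (1,4): δ = 22.46°  ✓
  (2,3): δ = 110.99°  ·
  (2,4): δ = 22.56°  ✓
  (3,4): δ = 91.57°  ·
antipodal pairs: 3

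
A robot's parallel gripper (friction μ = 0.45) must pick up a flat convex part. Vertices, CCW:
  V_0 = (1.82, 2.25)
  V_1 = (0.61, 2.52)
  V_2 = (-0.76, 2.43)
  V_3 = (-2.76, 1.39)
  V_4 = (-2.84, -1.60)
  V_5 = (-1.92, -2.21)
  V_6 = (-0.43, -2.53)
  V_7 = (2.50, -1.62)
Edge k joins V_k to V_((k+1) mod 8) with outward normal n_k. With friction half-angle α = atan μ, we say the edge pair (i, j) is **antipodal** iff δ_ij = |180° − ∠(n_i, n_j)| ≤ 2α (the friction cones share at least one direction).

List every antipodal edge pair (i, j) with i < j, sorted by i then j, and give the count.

count = 10; pairs: (0,4), (0,5), (0,6), (1,4), (1,5), (1,6), (2,5), (2,6), (3,7), (4,7)

α = atan 0.45 = 24.23°;  2α = 48.46°
n_0 = (+0.2178, +0.9760)
n_1 = (-0.0656, +0.9978)
n_2 = (-0.4614, +0.8872)
n_3 = (-0.9996, +0.0267)
n_4 = (-0.5526, -0.8334)
n_5 = (-0.2100, -0.9777)
n_6 = (+0.2966, -0.9550)
n_7 = (+0.9849, +0.1731)
  (0,1): δ = 163.66°  ·
  (0,2): δ = 139.95°  ·
  (0,3): δ = 78.95°  ·
  (0,4): δ = 20.97°  ✓
  (0,5): δ = 0.46°  ✓
  (0,6): δ = 29.83°  ✓
  (0,7): δ = 112.54°  ·
  (1,2): δ = 156.28°  ·
  (1,3): δ = 95.29°  ·
  (1,4): δ = 37.30°  ✓
  (1,5): δ = 15.88°  ✓
  (1,6): δ = 13.50°  ✓
  (1,7): δ = 96.21°  ·
  (2,3): δ = 119.01°  ·
  (2,4): δ = 61.02°  ·
  (2,5): δ = 39.60°  ✓
  (2,6): δ = 10.22°  ✓
  (2,7): δ = 72.49°  ·
  (3,4): δ = 122.01°  ·
  (3,5): δ = 100.59°  ·
  (3,6): δ = 71.21°  ·
  (3,7): δ = 11.50°  ✓
  (4,5): δ = 158.57°  ·
  (4,6): δ = 129.20°  ·
  (4,7): δ = 46.49°  ✓
  (5,6): δ = 150.63°  ·
  (5,7): δ = 67.91°  ·
  (6,7): δ = 97.29°  ·
antipodal pairs: 10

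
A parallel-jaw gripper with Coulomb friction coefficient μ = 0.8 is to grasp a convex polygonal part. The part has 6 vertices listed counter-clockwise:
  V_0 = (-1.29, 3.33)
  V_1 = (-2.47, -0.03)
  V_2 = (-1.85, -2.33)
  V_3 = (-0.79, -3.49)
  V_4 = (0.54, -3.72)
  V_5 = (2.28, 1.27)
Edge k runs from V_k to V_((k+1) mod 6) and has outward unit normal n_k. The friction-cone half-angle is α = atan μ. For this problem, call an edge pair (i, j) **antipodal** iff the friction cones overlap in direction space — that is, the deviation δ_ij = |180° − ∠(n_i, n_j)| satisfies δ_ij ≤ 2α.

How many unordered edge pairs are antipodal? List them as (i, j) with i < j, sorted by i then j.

α = atan 0.8 = 38.66°;  2α = 77.32°
n_0 = (-0.9435, +0.3314)
n_1 = (-0.9655, -0.2603)
n_2 = (-0.7382, -0.6746)
n_3 = (-0.1704, -0.9854)
n_4 = (+0.9442, -0.3293)
n_5 = (+0.4998, +0.8661)
  (0,1): δ = 145.56°  ·
  (0,2): δ = 118.23°  ·
  (0,3): δ = 80.46°  ·
  (0,4): δ = 0.13°  ✓
  (0,5): δ = 79.36°  ·
  (1,2): δ = 152.67°  ·
  (1,3): δ = 114.90°  ·
  (1,4): δ = 34.31°  ✓
  (1,5): δ = 44.93°  ✓
  (2,3): δ = 142.23°  ·
  (2,4): δ = 61.64°  ✓
  (2,5): δ = 17.59°  ✓
  (3,4): δ = 99.41°  ·
  (3,5): δ = 20.18°  ✓
  (4,5): δ = 100.76°  ·
antipodal pairs: 6

count = 6; pairs: (0,4), (1,4), (1,5), (2,4), (2,5), (3,5)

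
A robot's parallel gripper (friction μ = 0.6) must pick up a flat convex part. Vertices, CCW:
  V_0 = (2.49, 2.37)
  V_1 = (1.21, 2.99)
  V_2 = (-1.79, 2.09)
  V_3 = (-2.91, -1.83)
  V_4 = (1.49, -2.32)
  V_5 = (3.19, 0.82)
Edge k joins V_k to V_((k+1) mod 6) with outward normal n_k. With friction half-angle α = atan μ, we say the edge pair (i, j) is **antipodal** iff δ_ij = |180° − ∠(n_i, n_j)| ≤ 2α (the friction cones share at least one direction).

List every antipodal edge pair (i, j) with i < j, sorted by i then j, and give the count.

α = atan 0.6 = 30.96°;  2α = 61.93°
n_0 = (+0.4359, +0.9000)
n_1 = (-0.2873, +0.9578)
n_2 = (-0.9615, +0.2747)
n_3 = (-0.1107, -0.9939)
n_4 = (+0.8794, -0.4761)
n_5 = (+0.9114, +0.4116)
  (0,1): δ = 137.46°  ·
  (0,2): δ = 80.10°  ·
  (0,3): δ = 19.49°  ✓
  (0,4): δ = 87.41°  ·
  (0,5): δ = 140.15°  ·
  (1,2): δ = 122.64°  ·
  (1,3): δ = 23.05°  ✓
  (1,4): δ = 44.87°  ✓
  (1,5): δ = 97.61°  ·
  (2,3): δ = 80.41°  ·
  (2,4): δ = 12.49°  ✓
  (2,5): δ = 40.25°  ✓
  (3,4): δ = 112.08°  ·
  (3,5): δ = 59.34°  ✓
  (4,5): δ = 127.26°  ·
antipodal pairs: 6

count = 6; pairs: (0,3), (1,3), (1,4), (2,4), (2,5), (3,5)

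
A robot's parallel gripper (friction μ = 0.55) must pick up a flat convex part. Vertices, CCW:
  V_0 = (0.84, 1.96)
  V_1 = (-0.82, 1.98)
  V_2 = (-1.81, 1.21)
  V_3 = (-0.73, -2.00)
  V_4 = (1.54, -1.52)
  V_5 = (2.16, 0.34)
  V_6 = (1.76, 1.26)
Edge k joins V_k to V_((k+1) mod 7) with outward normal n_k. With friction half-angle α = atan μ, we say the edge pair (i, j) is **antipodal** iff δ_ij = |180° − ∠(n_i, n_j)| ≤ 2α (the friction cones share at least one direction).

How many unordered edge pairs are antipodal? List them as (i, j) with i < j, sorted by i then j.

count = 7; pairs: (0,3), (1,3), (1,4), (2,4), (2,5), (2,6), (3,6)

α = atan 0.55 = 28.81°;  2α = 57.62°
n_0 = (+0.0120, +0.9999)
n_1 = (-0.6139, +0.7894)
n_2 = (-0.9478, -0.3189)
n_3 = (+0.2069, -0.9784)
n_4 = (+0.9487, -0.3162)
n_5 = (+0.9171, +0.3987)
n_6 = (+0.6055, +0.7958)
  (0,1): δ = 141.43°  ·
  (0,2): δ = 70.71°  ·
  (0,3): δ = 12.63°  ✓
  (0,4): δ = 72.26°  ·
  (0,5): δ = 114.19°  ·
  (0,6): δ = 143.42°  ·
  (1,2): δ = 109.28°  ·
  (1,3): δ = 25.94°  ✓
  (1,4): δ = 33.69°  ✓
  (1,5): δ = 75.62°  ·
  (1,6): δ = 104.86°  ·
  (2,3): δ = 96.66°  ·
  (2,4): δ = 37.03°  ✓
  (2,5): δ = 4.90°  ✓
  (2,6): δ = 34.14°  ✓
  (3,4): δ = 120.37°  ·
  (3,5): δ = 78.44°  ·
  (3,6): δ = 49.21°  ✓
  (4,5): δ = 138.07°  ·
  (4,6): δ = 108.83°  ·
  (5,6): δ = 150.76°  ·
antipodal pairs: 7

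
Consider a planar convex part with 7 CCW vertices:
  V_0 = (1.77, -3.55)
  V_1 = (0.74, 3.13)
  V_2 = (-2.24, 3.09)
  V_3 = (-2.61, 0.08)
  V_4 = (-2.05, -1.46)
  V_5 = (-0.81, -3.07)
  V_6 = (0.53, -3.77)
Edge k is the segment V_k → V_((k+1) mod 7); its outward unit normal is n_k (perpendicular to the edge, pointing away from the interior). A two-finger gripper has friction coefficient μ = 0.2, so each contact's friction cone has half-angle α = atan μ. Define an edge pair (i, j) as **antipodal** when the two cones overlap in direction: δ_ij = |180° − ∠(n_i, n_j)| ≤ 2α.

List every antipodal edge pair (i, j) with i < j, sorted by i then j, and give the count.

α = atan 0.2 = 11.31°;  2α = 22.62°
n_0 = (+0.9883, +0.1524)
n_1 = (-0.0134, +0.9999)
n_2 = (-0.9925, +0.1220)
n_3 = (-0.9398, -0.3417)
n_4 = (-0.7923, -0.6102)
n_5 = (-0.4630, -0.8863)
n_6 = (+0.1747, -0.9846)
  (0,1): δ = 98.00°  ·
  (0,2): δ = 15.77°  ✓
  (0,3): δ = 11.22°  ✓
  (0,4): δ = 28.84°  ·
  (0,5): δ = 53.65°  ·
  (0,6): δ = 91.30°  ·
  (1,2): δ = 97.78°  ·
  (1,3): δ = 70.79°  ·
  (1,4): δ = 53.17°  ·
  (1,5): δ = 28.35°  ·
  (1,6): δ = 9.29°  ✓
  (2,3): δ = 153.01°  ·
  (2,4): δ = 135.39°  ·
  (2,5): δ = 110.57°  ·
  (2,6): δ = 72.93°  ·
  (3,4): δ = 162.38°  ·
  (3,5): δ = 137.57°  ·
  (3,6): δ = 99.92°  ·
  (4,5): δ = 155.19°  ·
  (4,6): δ = 117.54°  ·
  (5,6): δ = 142.36°  ·
antipodal pairs: 3

count = 3; pairs: (0,2), (0,3), (1,6)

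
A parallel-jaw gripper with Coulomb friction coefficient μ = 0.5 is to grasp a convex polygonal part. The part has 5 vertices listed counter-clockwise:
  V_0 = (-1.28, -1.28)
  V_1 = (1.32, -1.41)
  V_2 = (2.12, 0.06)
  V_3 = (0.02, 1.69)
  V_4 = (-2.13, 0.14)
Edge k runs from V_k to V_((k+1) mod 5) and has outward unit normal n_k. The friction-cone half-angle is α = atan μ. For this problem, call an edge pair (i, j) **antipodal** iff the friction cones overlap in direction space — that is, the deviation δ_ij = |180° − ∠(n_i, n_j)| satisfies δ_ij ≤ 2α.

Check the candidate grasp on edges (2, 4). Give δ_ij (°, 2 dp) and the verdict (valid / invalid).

δ = 21.28°, valid

α = atan 0.5 = 26.57°;  2α = 53.13°
edge 2: e_2 = (-2.10, +1.63);  n_2 = (+0.6132, +0.7900)
edge 4: e_4 = (+0.85, -1.42);  n_4 = (-0.8580, -0.5136)
∠(n_2, n_4) = 158.72°
δ = |180° − 158.72°| = 21.28°
21.28° ≤ 2α = 53.13°  →  valid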